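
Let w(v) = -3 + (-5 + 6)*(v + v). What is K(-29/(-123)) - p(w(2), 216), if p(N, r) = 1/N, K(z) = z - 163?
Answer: -20143/123 ≈ -163.76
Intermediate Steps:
K(z) = -163 + z
w(v) = -3 + 2*v (w(v) = -3 + 1*(2*v) = -3 + 2*v)
K(-29/(-123)) - p(w(2), 216) = (-163 - 29/(-123)) - 1/(-3 + 2*2) = (-163 - 29*(-1/123)) - 1/(-3 + 4) = (-163 + 29/123) - 1/1 = -20020/123 - 1*1 = -20020/123 - 1 = -20143/123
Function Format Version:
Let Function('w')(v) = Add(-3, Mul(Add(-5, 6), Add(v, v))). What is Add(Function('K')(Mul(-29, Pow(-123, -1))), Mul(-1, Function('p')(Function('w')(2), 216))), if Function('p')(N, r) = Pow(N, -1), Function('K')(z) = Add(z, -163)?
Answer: Rational(-20143, 123) ≈ -163.76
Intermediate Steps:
Function('K')(z) = Add(-163, z)
Function('w')(v) = Add(-3, Mul(2, v)) (Function('w')(v) = Add(-3, Mul(1, Mul(2, v))) = Add(-3, Mul(2, v)))
Add(Function('K')(Mul(-29, Pow(-123, -1))), Mul(-1, Function('p')(Function('w')(2), 216))) = Add(Add(-163, Mul(-29, Pow(-123, -1))), Mul(-1, Pow(Add(-3, Mul(2, 2)), -1))) = Add(Add(-163, Mul(-29, Rational(-1, 123))), Mul(-1, Pow(Add(-3, 4), -1))) = Add(Add(-163, Rational(29, 123)), Mul(-1, Pow(1, -1))) = Add(Rational(-20020, 123), Mul(-1, 1)) = Add(Rational(-20020, 123), -1) = Rational(-20143, 123)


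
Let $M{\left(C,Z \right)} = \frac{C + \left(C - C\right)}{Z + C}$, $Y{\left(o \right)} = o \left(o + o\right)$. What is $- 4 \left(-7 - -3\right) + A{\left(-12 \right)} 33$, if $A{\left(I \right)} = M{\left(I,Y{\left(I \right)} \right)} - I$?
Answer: $\frac{9443}{23} \approx 410.57$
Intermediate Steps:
$Y{\left(o \right)} = 2 o^{2}$ ($Y{\left(o \right)} = o 2 o = 2 o^{2}$)
$M{\left(C,Z \right)} = \frac{C}{C + Z}$ ($M{\left(C,Z \right)} = \frac{C + 0}{C + Z} = \frac{C}{C + Z}$)
$A{\left(I \right)} = - I + \frac{I}{I + 2 I^{2}}$ ($A{\left(I \right)} = \frac{I}{I + 2 I^{2}} - I = - I + \frac{I}{I + 2 I^{2}}$)
$- 4 \left(-7 - -3\right) + A{\left(-12 \right)} 33 = - 4 \left(-7 - -3\right) + \frac{1 - - 12 \left(1 + 2 \left(-12\right)\right)}{1 + 2 \left(-12\right)} 33 = - 4 \left(-7 + 3\right) + \frac{1 - - 12 \left(1 - 24\right)}{1 - 24} \cdot 33 = \left(-4\right) \left(-4\right) + \frac{1 - \left(-12\right) \left(-23\right)}{-23} \cdot 33 = 16 + - \frac{1 - 276}{23} \cdot 33 = 16 + \left(- \frac{1}{23}\right) \left(-275\right) 33 = 16 + \frac{275}{23} \cdot 33 = 16 + \frac{9075}{23} = \frac{9443}{23}$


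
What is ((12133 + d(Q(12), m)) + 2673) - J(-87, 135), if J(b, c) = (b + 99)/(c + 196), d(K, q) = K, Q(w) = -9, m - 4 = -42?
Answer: 4897795/331 ≈ 14797.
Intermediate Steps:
m = -38 (m = 4 - 42 = -38)
J(b, c) = (99 + b)/(196 + c)
((12133 + d(Q(12), m)) + 2673) - J(-87, 135) = ((12133 - 9) + 2673) - (99 - 87)/(196 + 135) = (12124 + 2673) - 12/331 = 14797 - 12/331 = 4897795/331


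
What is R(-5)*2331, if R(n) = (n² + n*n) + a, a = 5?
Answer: 128205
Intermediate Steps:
R(n) = 5 + 2*n² (R(n) = (n² + n*n) + 5 = (n² + n²) + 5 = 2*n² + 5 = 5 + 2*n²)
R(-5)*2331 = (5 + 2*(-5)²)*2331 = (5 + 2*25)*2331 = (5 + 50)*2331 = 55*2331 = 128205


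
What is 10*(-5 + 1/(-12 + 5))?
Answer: -360/7 ≈ -51.429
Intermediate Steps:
10*(-5 + 1/(-12 + 5)) = 10*(-5 + 1/(-7)) = 10*(-5 - ⅐) = 10*(-36/7) = -360/7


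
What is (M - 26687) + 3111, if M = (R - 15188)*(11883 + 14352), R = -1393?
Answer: -435026111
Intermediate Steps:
M = -435002535 (M = (-1393 - 15188)*(11883 + 14352) = -16581*26235 = -435002535)
(M - 26687) + 3111 = (-435002535 - 26687) + 3111 = -435029222 + 3111 = -435026111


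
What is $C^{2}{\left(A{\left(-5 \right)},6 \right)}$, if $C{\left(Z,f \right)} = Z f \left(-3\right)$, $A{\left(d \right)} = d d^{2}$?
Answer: $5062500$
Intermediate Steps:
$A{\left(d \right)} = d^{3}$
$C{\left(Z,f \right)} = - 3 Z f$
$C^{2}{\left(A{\left(-5 \right)},6 \right)} = \left(\left(-3\right) \left(-5\right)^{3} \cdot 6\right)^{2} = \left(\left(-3\right) \left(-125\right) 6\right)^{2} = 2250^{2} = 5062500$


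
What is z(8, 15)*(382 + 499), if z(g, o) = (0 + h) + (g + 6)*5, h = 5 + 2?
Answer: 67837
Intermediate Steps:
h = 7
z(g, o) = 37 + 5*g (z(g, o) = (0 + 7) + (g + 6)*5 = 7 + (6 + g)*5 = 7 + (30 + 5*g) = 37 + 5*g)
z(8, 15)*(382 + 499) = (37 + 5*8)*(382 + 499) = (37 + 40)*881 = 77*881 = 67837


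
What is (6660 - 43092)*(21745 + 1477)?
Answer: -846023904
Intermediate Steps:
(6660 - 43092)*(21745 + 1477) = -36432*23222 = -846023904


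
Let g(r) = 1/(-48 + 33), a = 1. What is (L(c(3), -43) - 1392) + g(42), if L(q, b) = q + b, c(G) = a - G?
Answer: -21556/15 ≈ -1437.1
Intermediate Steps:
g(r) = -1/15 (g(r) = 1/(-15) = -1/15)
c(G) = 1 - G
L(q, b) = b + q
(L(c(3), -43) - 1392) + g(42) = ((-43 + (1 - 1*3)) - 1392) - 1/15 = ((-43 + (1 - 3)) - 1392) - 1/15 = ((-43 - 2) - 1392) - 1/15 = (-45 - 1392) - 1/15 = -1437 - 1/15 = -21556/15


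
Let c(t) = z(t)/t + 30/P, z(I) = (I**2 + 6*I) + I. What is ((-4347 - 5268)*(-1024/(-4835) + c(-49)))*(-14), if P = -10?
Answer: -5829986022/967 ≈ -6.0289e+6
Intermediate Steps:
z(I) = I**2 + 7*I
c(t) = 4 + t (c(t) = (t*(7 + t))/t + 30/(-10) = (7 + t) + 30*(-1/10) = (7 + t) - 3 = 4 + t)
((-4347 - 5268)*(-1024/(-4835) + c(-49)))*(-14) = ((-4347 - 5268)*(-1024/(-4835) + (4 - 49)))*(-14) = -9615*(-1024*(-1/4835) - 45)*(-14) = -9615*(1024/4835 - 45)*(-14) = -9615*(-216551/4835)*(-14) = (416427573/967)*(-14) = -5829986022/967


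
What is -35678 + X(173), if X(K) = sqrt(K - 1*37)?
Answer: -35678 + 2*sqrt(34) ≈ -35666.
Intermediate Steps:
X(K) = sqrt(-37 + K) (X(K) = sqrt(K - 37) = sqrt(-37 + K))
-35678 + X(173) = -35678 + sqrt(-37 + 173) = -35678 + sqrt(136) = -35678 + 2*sqrt(34)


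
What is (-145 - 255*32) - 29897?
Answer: -38202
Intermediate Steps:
(-145 - 255*32) - 29897 = (-145 - 8160) - 29897 = -8305 - 29897 = -38202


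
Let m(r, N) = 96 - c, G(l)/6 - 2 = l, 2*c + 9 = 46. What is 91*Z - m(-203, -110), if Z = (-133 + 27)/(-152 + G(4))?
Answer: 164/29 ≈ 5.6552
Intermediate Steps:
c = 37/2 (c = -9/2 + (1/2)*46 = -9/2 + 23 = 37/2 ≈ 18.500)
G(l) = 12 + 6*l
m(r, N) = 155/2 (m(r, N) = 96 - 1*37/2 = 96 - 37/2 = 155/2)
Z = 53/58 (Z = (-133 + 27)/(-152 + (12 + 6*4)) = -106/(-152 + (12 + 24)) = -106/(-152 + 36) = -106/(-116) = -106*(-1/116) = 53/58 ≈ 0.91379)
91*Z - m(-203, -110) = 91*(53/58) - 1*155/2 = 4823/58 - 155/2 = 164/29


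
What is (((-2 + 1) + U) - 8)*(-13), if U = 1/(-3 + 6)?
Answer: 338/3 ≈ 112.67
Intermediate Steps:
U = 1/3 ≈ 0.33333
(((-2 + 1) + U) - 8)*(-13) = (((-2 + 1) + 1/3) - 8)*(-13) = ((-1 + 1/3) - 8)*(-13) = (-2/3 - 8)*(-13) = -26/3*(-13) = 338/3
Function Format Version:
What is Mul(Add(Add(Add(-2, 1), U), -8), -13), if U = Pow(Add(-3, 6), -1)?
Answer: Rational(338, 3) ≈ 112.67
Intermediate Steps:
U = Rational(1, 3) (U = Pow(3, -1) = Rational(1, 3) ≈ 0.33333)
Mul(Add(Add(Add(-2, 1), U), -8), -13) = Mul(Add(Add(Add(-2, 1), Rational(1, 3)), -8), -13) = Mul(Add(Add(-1, Rational(1, 3)), -8), -13) = Mul(Add(Rational(-2, 3), -8), -13) = Mul(Rational(-26, 3), -13) = Rational(338, 3)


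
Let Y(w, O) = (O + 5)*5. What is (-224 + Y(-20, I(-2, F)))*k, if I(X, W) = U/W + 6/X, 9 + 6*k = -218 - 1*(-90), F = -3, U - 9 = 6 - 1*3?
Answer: 5343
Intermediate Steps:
U = 12 (U = 9 + (6 - 1*3) = 9 + (6 - 3) = 9 + 3 = 12)
k = -137/6 (k = -3/2 + (-218 - 1*(-90))/6 = -3/2 + (-218 + 90)/6 = -3/2 + (⅙)*(-128) = -3/2 - 64/3 = -137/6 ≈ -22.833)
I(X, W) = 6/X + 12/W (I(X, W) = 12/W + 6/X = 6/X + 12/W)
Y(w, O) = 25 + 5*O (Y(w, O) = (5 + O)*5 = 25 + 5*O)
(-224 + Y(-20, I(-2, F)))*k = (-224 + (25 + 5*(6/(-2) + 12/(-3))))*(-137/6) = (-224 + (25 + 5*(6*(-½) + 12*(-⅓))))*(-137/6) = (-224 + (25 + 5*(-3 - 4)))*(-137/6) = (-224 + (25 + 5*(-7)))*(-137/6) = (-224 + (25 - 35))*(-137/6) = (-224 - 10)*(-137/6) = -234*(-137/6) = 5343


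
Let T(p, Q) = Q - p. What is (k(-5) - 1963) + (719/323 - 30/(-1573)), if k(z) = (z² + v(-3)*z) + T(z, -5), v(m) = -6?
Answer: -968274055/508079 ≈ -1905.8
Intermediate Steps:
k(z) = -5 + z² - 7*z (k(z) = (z² - 6*z) + (-5 - z) = -5 + z² - 7*z)
(k(-5) - 1963) + (719/323 - 30/(-1573)) = ((-5 + (-5)² - 7*(-5)) - 1963) + (719/323 - 30/(-1573)) = ((-5 + 25 + 35) - 1963) + (719*(1/323) - 30*(-1/1573)) = (55 - 1963) + (719/323 + 30/1573) = -1908 + 1140677/508079 = -968274055/508079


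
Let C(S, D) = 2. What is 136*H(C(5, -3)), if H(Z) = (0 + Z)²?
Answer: 544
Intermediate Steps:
H(Z) = Z²
136*H(C(5, -3)) = 136*2² = 136*4 = 544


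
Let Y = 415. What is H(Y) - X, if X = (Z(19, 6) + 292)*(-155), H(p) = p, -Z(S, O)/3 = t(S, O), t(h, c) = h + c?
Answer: 34050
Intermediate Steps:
t(h, c) = c + h
Z(S, O) = -3*O - 3*S (Z(S, O) = -3*(O + S) = -3*O - 3*S)
X = -33635 (X = ((-3*6 - 3*19) + 292)*(-155) = ((-18 - 57) + 292)*(-155) = (-75 + 292)*(-155) = 217*(-155) = -33635)
H(Y) - X = 415 - 1*(-33635) = 415 + 33635 = 34050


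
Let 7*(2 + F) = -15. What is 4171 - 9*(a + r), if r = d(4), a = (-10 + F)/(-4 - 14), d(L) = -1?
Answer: 58421/14 ≈ 4172.9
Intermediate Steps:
F = -29/7 (F = -2 + (⅐)*(-15) = -2 - 15/7 = -29/7 ≈ -4.1429)
a = 11/14 (a = (-10 - 29/7)/(-4 - 14) = -99/7/(-18) = -99/7*(-1/18) = 11/14 ≈ 0.78571)
r = -1
4171 - 9*(a + r) = 4171 - 9*(11/14 - 1) = 4171 - 9*(-3/14) = 4171 + 27/14 = 58421/14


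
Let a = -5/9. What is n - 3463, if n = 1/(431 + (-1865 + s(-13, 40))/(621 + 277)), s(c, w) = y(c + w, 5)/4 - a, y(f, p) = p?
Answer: -48018940331/13866293 ≈ -3463.0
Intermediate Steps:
a = -5/9 (a = -5*1/9 = -5/9 ≈ -0.55556)
s(c, w) = 65/36 (s(c, w) = 5/4 - 1*(-5/9) = 5*(1/4) + 5/9 = 5/4 + 5/9 = 65/36)
n = 32328/13866293 (n = 1/(431 + (-1865 + 65/36)/(621 + 277)) = 1/(431 - 67075/36/898) = 1/(431 - 67075/36*1/898) = 1/(431 - 67075/32328) = 1/(13866293/32328) = 32328/13866293 ≈ 0.0023314)
n - 3463 = 32328/13866293 - 3463 = -48018940331/13866293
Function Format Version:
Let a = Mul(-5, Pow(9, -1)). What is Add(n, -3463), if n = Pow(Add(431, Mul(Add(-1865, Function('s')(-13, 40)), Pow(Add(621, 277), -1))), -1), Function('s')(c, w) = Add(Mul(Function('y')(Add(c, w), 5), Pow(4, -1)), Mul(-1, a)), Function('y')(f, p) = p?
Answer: Rational(-48018940331, 13866293) ≈ -3463.0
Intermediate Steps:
a = Rational(-5, 9) (a = Mul(-5, Rational(1, 9)) = Rational(-5, 9) ≈ -0.55556)
Function('s')(c, w) = Rational(65, 36) (Function('s')(c, w) = Add(Mul(5, Pow(4, -1)), Mul(-1, Rational(-5, 9))) = Add(Mul(5, Rational(1, 4)), Rational(5, 9)) = Add(Rational(5, 4), Rational(5, 9)) = Rational(65, 36))
n = Rational(32328, 13866293) (n = Pow(Add(431, Mul(Add(-1865, Rational(65, 36)), Pow(Add(621, 277), -1))), -1) = Pow(Add(431, Mul(Rational(-67075, 36), Pow(898, -1))), -1) = Pow(Add(431, Mul(Rational(-67075, 36), Rational(1, 898))), -1) = Pow(Add(431, Rational(-67075, 32328)), -1) = Pow(Rational(13866293, 32328), -1) = Rational(32328, 13866293) ≈ 0.0023314)
Add(n, -3463) = Add(Rational(32328, 13866293), -3463) = Rational(-48018940331, 13866293)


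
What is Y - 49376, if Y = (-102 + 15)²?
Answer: -41807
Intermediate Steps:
Y = 7569 (Y = (-87)² = 7569)
Y - 49376 = 7569 - 49376 = -41807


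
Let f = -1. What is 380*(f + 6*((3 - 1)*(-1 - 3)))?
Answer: -18620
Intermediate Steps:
380*(f + 6*((3 - 1)*(-1 - 3))) = 380*(-1 + 6*((3 - 1)*(-1 - 3))) = 380*(-1 + 6*(2*(-4))) = 380*(-1 + 6*(-8)) = 380*(-1 - 48) = 380*(-49) = -18620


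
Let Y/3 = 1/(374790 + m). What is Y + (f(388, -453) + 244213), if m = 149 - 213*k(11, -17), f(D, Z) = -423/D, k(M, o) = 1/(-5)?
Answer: 22206930874061/90933038 ≈ 2.4421e+5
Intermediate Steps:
k(M, o) = -⅕
m = 958/5 (m = 149 - 213*(-⅕) = 149 + 213/5 = 958/5 ≈ 191.60)
Y = 15/1874908 (Y = 3/(374790 + 958/5) = 3/(1874908/5) = 3*(5/1874908) = 15/1874908 ≈ 8.0004e-6)
Y + (f(388, -453) + 244213) = 15/1874908 + (-423/388 + 244213) = 15/1874908 + 94754221/388 = 22206930874061/90933038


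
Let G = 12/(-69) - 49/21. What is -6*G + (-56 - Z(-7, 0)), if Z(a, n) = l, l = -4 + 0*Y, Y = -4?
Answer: -850/23 ≈ -36.957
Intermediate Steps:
l = -4 (l = -4 + 0*(-4) = -4 + 0 = -4)
G = -173/69 (G = 12*(-1/69) - 49*1/21 = -4/23 - 7/3 = -173/69 ≈ -2.5072)
Z(a, n) = -4
-6*G + (-56 - Z(-7, 0)) = -6*(-173/69) + (-56 - 1*(-4)) = 346/23 + (-56 + 4) = 346/23 - 52 = -850/23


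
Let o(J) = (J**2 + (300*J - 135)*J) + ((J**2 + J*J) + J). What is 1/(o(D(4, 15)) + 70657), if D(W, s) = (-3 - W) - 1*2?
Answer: 1/96406 ≈ 1.0373e-5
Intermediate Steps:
D(W, s) = -5 - W (D(W, s) = (-3 - W) - 2 = -5 - W)
o(J) = J + 3*J**2 + J*(-135 + 300*J) (o(J) = (J**2 + (-135 + 300*J)*J) + ((J**2 + J**2) + J) = (J**2 + J*(-135 + 300*J)) + (2*J**2 + J) = (J**2 + J*(-135 + 300*J)) + (J + 2*J**2) = J + 3*J**2 + J*(-135 + 300*J))
1/(o(D(4, 15)) + 70657) = 1/((-5 - 1*4)*(-134 + 303*(-5 - 1*4)) + 70657) = 1/((-5 - 4)*(-134 + 303*(-5 - 4)) + 70657) = 1/(-9*(-134 + 303*(-9)) + 70657) = 1/(-9*(-134 - 2727) + 70657) = 1/(-9*(-2861) + 70657) = 1/(25749 + 70657) = 1/96406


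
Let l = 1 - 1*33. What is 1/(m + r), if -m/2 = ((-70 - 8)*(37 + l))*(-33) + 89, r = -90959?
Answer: -1/116877 ≈ -8.5560e-6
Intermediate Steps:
l = -32 (l = 1 - 33 = -32)
m = -25918 (m = -2*(((-70 - 8)*(37 - 32))*(-33) + 89) = -2*(-78*5*(-33) + 89) = -2*(-390*(-33) + 89) = -2*(12870 + 89) = -2*12959 = -25918)
1/(m + r) = 1/(-25918 - 90959) = 1/(-116877) = -1/116877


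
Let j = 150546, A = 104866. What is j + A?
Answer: 255412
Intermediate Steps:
j + A = 150546 + 104866 = 255412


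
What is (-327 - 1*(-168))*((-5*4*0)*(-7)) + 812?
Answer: 812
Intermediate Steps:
(-327 - 1*(-168))*((-5*4*0)*(-7)) + 812 = (-327 + 168)*(-20*0*(-7)) + 812 = -0*(-7) + 812 = -159*0 + 812 = 0 + 812 = 812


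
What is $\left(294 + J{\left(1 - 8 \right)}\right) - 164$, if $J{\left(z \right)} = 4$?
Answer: $134$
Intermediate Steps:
$\left(294 + J{\left(1 - 8 \right)}\right) - 164 = \left(294 + 4\right) - 164 = 298 - 164 = 134$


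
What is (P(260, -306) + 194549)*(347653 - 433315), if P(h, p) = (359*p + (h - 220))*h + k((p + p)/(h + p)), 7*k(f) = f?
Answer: 391089119595390/161 ≈ 2.4291e+12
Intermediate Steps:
k(f) = f/7
P(h, p) = h*(-220 + h + 359*p) + 2*p/(7*(h + p)) (P(h, p) = (359*p + (h - 220))*h + ((p + p)/(h + p))/7 = (359*p + (-220 + h))*h + ((2*p)/(h + p))/7 = (-220 + h + 359*p)*h + (2*p/(h + p))/7 = h*(-220 + h + 359*p) + 2*p/(7*(h + p)))
(P(260, -306) + 194549)*(347653 - 433315) = (((2/7)*(-306) + 260*(260 - 306)*(-220 + 260 + 359*(-306)))/(260 - 306) + 194549)*(347653 - 433315) = ((-612/7 + 260*(-46)*(-220 + 260 - 109854))/(-46) + 194549)*(-85662) = (-(-612/7 + 260*(-46)*(-109814))/46 + 194549)*(-85662) = (-(-612/7 + 1313375440)/46 + 194549)*(-85662) = (-1/46*9193627468/7 + 194549)*(-85662) = (-4596813734/161 + 194549)*(-85662) = -4565491345/161*(-85662) = 391089119595390/161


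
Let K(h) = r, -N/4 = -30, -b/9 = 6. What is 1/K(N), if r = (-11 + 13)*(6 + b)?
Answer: -1/96 ≈ -0.010417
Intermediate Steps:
b = -54 (b = -9*6 = -54)
N = 120 (N = -4*(-30) = 120)
r = -96 (r = (-11 + 13)*(6 - 54) = 2*(-48) = -96)
K(h) = -96
1/K(N) = 1/(-96) = -1/96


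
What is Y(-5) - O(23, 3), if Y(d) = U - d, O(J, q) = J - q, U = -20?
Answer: -35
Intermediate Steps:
Y(d) = -20 - d
Y(-5) - O(23, 3) = (-20 - 1*(-5)) - (23 - 1*3) = (-20 + 5) - (23 - 3) = -15 - 1*20 = -15 - 20 = -35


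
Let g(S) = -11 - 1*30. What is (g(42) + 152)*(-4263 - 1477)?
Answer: -637140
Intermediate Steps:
g(S) = -41 (g(S) = -11 - 30 = -41)
(g(42) + 152)*(-4263 - 1477) = (-41 + 152)*(-4263 - 1477) = 111*(-5740) = -637140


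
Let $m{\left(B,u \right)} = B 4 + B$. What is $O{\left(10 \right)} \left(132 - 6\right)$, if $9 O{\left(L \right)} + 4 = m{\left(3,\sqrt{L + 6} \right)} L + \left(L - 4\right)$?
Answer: $2128$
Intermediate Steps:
$m{\left(B,u \right)} = 5 B$ ($m{\left(B,u \right)} = 4 B + B = 5 B$)
$O{\left(L \right)} = - \frac{8}{9} + \frac{16 L}{9}$ ($O{\left(L \right)} = - \frac{4}{9} + \frac{5 \cdot 3 L + \left(L - 4\right)}{9} = - \frac{4}{9} + \frac{15 L + \left(-4 + L\right)}{9} = - \frac{4}{9} + \frac{-4 + 16 L}{9} = - \frac{4}{9} + \left(- \frac{4}{9} + \frac{16 L}{9}\right) = - \frac{8}{9} + \frac{16 L}{9}$)
$O{\left(10 \right)} \left(132 - 6\right) = \left(- \frac{8}{9} + \frac{16}{9} \cdot 10\right) \left(132 - 6\right) = \left(- \frac{8}{9} + \frac{160}{9}\right) 126 = \frac{152}{9} \cdot 126 = 2128$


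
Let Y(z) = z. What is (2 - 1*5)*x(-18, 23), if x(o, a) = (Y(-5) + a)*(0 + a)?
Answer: -1242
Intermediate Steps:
x(o, a) = a*(-5 + a) (x(o, a) = (-5 + a)*(0 + a) = (-5 + a)*a = a*(-5 + a))
(2 - 1*5)*x(-18, 23) = (2 - 1*5)*(23*(-5 + 23)) = (2 - 5)*(23*18) = -3*414 = -1242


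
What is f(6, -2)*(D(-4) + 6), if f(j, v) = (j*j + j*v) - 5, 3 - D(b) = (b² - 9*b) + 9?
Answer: -988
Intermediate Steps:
D(b) = -6 - b² + 9*b (D(b) = 3 - ((b² - 9*b) + 9) = 3 - (9 + b² - 9*b) = 3 + (-9 - b² + 9*b) = -6 - b² + 9*b)
f(j, v) = -5 + j² + j*v (f(j, v) = (j² + j*v) - 5 = -5 + j² + j*v)
f(6, -2)*(D(-4) + 6) = (-5 + 6² + 6*(-2))*((-6 - 1*(-4)² + 9*(-4)) + 6) = (-5 + 36 - 12)*((-6 - 1*16 - 36) + 6) = 19*((-6 - 16 - 36) + 6) = 19*(-58 + 6) = 19*(-52) = -988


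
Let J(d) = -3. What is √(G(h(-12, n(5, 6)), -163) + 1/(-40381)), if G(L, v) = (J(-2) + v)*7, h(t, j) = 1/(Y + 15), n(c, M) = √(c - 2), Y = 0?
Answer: I*√1894786477463/40381 ≈ 34.088*I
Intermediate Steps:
n(c, M) = √(-2 + c)
h(t, j) = 1/15 (h(t, j) = 1/(0 + 15) = 1/15)
G(L, v) = -21 + 7*v (G(L, v) = (-3 + v)*7 = -21 + 7*v)
√(G(h(-12, n(5, 6)), -163) + 1/(-40381)) = √((-21 + 7*(-163)) + 1/(-40381)) = √((-21 - 1141) - 1/40381) = √(-1162 - 1/40381) = √(-46922723/40381) = I*√1894786477463/40381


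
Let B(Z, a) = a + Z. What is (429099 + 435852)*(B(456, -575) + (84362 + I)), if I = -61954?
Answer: 19278892839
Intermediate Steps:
B(Z, a) = Z + a
(429099 + 435852)*(B(456, -575) + (84362 + I)) = (429099 + 435852)*((456 - 575) + (84362 - 61954)) = 864951*(-119 + 22408) = 864951*22289 = 19278892839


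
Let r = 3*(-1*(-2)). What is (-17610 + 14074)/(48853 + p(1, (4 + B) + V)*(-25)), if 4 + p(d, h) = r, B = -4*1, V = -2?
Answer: -3536/48803 ≈ -0.072455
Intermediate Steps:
B = -4
r = 6 (r = 3*2 = 6)
p(d, h) = 2 (p(d, h) = -4 + 6 = 2)
(-17610 + 14074)/(48853 + p(1, (4 + B) + V)*(-25)) = (-17610 + 14074)/(48853 + 2*(-25)) = -3536/(48853 - 50) = -3536/48803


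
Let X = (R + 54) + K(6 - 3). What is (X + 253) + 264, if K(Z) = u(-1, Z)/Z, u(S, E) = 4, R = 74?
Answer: 1939/3 ≈ 646.33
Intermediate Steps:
K(Z) = 4/Z
X = 388/3 (X = (74 + 54) + 4/(6 - 3) = 128 + 4/3 = 388/3 ≈ 129.33)
(X + 253) + 264 = (388/3 + 253) + 264 = 1147/3 + 264 = 1939/3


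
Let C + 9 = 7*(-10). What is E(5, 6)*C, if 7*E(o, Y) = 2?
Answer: -158/7 ≈ -22.571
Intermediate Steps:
C = -79 (C = -9 + 7*(-10) = -9 - 70 = -79)
E(o, Y) = 2/7 (E(o, Y) = (⅐)*2 = 2/7)
E(5, 6)*C = (2/7)*(-79) = -158/7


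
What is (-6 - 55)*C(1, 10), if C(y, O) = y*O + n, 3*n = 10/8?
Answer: -7625/12 ≈ -635.42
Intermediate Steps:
n = 5/12 (n = (10/8)/3 = (10*(⅛))/3 = (⅓)*(5/4) = 5/12 ≈ 0.41667)
C(y, O) = 5/12 + O*y (C(y, O) = y*O + 5/12 = O*y + 5/12 = 5/12 + O*y)
(-6 - 55)*C(1, 10) = (-6 - 55)*(5/12 + 10*1) = -61*(5/12 + 10) = -61*125/12 = -7625/12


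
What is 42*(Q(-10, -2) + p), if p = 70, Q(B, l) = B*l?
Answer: 3780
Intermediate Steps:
42*(Q(-10, -2) + p) = 42*(-10*(-2) + 70) = 42*(20 + 70) = 42*90 = 3780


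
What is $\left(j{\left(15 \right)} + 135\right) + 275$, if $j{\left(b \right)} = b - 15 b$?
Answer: $200$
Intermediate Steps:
$j{\left(b \right)} = - 14 b$
$\left(j{\left(15 \right)} + 135\right) + 275 = \left(\left(-14\right) 15 + 135\right) + 275 = \left(-210 + 135\right) + 275 = -75 + 275 = 200$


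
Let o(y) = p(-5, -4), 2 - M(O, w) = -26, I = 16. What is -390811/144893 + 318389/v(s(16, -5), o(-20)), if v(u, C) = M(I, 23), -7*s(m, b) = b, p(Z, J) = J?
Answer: 6588770667/579572 ≈ 11368.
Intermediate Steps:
s(m, b) = -b/7
M(O, w) = 28 (M(O, w) = 2 - 1*(-26) = 2 + 26 = 28)
o(y) = -4
v(u, C) = 28
-390811/144893 + 318389/v(s(16, -5), o(-20)) = -390811/144893 + 318389/28 = 6588770667/579572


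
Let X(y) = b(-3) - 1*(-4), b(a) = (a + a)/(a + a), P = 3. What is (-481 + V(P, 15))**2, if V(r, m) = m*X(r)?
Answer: 164836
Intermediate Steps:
b(a) = 1 (b(a) = (2*a)/((2*a)) = (2*a)*(1/(2*a)) = 1)
X(y) = 5 (X(y) = 1 - 1*(-4) = 1 + 4 = 5)
V(r, m) = 5*m (V(r, m) = m*5 = 5*m)
(-481 + V(P, 15))**2 = (-481 + 5*15)**2 = (-481 + 75)**2 = (-406)**2 = 164836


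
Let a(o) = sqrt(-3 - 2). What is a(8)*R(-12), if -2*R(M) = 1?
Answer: -I*sqrt(5)/2 ≈ -1.118*I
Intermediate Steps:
a(o) = I*sqrt(5) (a(o) = sqrt(-5) = I*sqrt(5))
R(M) = -1/2 (R(M) = -1/2*1 = -1/2)
a(8)*R(-12) = (I*sqrt(5))*(-1/2) = -I*sqrt(5)/2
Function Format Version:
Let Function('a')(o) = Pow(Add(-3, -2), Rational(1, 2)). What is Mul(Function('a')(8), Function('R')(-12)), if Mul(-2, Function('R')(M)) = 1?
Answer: Mul(Rational(-1, 2), I, Pow(5, Rational(1, 2))) ≈ Mul(-1.1180, I)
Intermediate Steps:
Function('a')(o) = Mul(I, Pow(5, Rational(1, 2))) (Function('a')(o) = Pow(-5, Rational(1, 2)) = Mul(I, Pow(5, Rational(1, 2))))
Function('R')(M) = Rational(-1, 2) (Function('R')(M) = Mul(Rational(-1, 2), 1) = Rational(-1, 2))
Mul(Function('a')(8), Function('R')(-12)) = Mul(Mul(I, Pow(5, Rational(1, 2))), Rational(-1, 2)) = Mul(Rational(-1, 2), I, Pow(5, Rational(1, 2)))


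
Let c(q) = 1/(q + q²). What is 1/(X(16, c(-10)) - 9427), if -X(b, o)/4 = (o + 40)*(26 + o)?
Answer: -2025/27519616 ≈ -7.3584e-5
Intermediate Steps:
X(b, o) = -4*(26 + o)*(40 + o) (X(b, o) = -4*(o + 40)*(26 + o) = -4*(40 + o)*(26 + o) = -4*(26 + o)*(40 + o))
1/(X(16, c(-10)) - 9427) = 1/((-4160 - 264/((-10)*(1 - 10)) - 4*1/(100*(1 - 10)²)) - 9427) = 1/((-4160 - (-132)/(5*(-9)) - 4*(-⅒/(-9))²) - 9427) = 1/((-4160 - (-132)*(-1)/(5*9) - 4*(-⅒*(-⅑))²) - 9427) = 1/((-4160 - 264*1/90 - 4*(1/90)²) - 9427) = 1/((-4160 - 44/15 - 4*1/8100) - 9427) = 1/((-4160 - 44/15 - 1/2025) - 9427) = 1/(-8429941/2025 - 9427) = 1/(-27519616/2025) = -2025/27519616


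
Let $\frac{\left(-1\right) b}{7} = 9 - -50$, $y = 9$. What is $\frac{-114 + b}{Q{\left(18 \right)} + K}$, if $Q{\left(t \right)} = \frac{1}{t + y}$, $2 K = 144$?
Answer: $- \frac{14229}{1945} \approx -7.3157$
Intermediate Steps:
$K = 72$ ($K = \frac{1}{2} \cdot 144 = 72$)
$Q{\left(t \right)} = \frac{1}{9 + t}$ ($Q{\left(t \right)} = \frac{1}{t + 9} = \frac{1}{9 + t}$)
$b = -413$ ($b = - 7 \left(9 - -50\right) = - 7 \left(9 + 50\right) = \left(-7\right) 59 = -413$)
$\frac{-114 + b}{Q{\left(18 \right)} + K} = \frac{-114 - 413}{\frac{1}{9 + 18} + 72} = - \frac{527}{\frac{1}{27} + 72} = - \frac{527}{\frac{1945}{27}} = \left(-527\right) \frac{27}{1945} = - \frac{14229}{1945}$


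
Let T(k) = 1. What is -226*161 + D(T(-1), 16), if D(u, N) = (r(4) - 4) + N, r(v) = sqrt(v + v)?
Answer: -36374 + 2*sqrt(2) ≈ -36371.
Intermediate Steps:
r(v) = sqrt(2)*sqrt(v) (r(v) = sqrt(2*v) = sqrt(2)*sqrt(v))
D(u, N) = -4 + N + 2*sqrt(2) (D(u, N) = (sqrt(2)*sqrt(4) - 4) + N = (sqrt(2)*2 - 4) + N = (2*sqrt(2) - 4) + N = (-4 + 2*sqrt(2)) + N = -4 + N + 2*sqrt(2))
-226*161 + D(T(-1), 16) = -226*161 + (-4 + 16 + 2*sqrt(2)) = -36386 + (12 + 2*sqrt(2)) = -36374 + 2*sqrt(2)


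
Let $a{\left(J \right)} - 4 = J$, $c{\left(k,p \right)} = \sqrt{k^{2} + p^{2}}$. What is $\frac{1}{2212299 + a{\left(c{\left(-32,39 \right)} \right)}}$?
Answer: $\frac{2212303}{4894284561264} - \frac{\sqrt{2545}}{4894284561264} \approx 4.5201 \cdot 10^{-7}$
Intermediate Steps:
$a{\left(J \right)} = 4 + J$
$\frac{1}{2212299 + a{\left(c{\left(-32,39 \right)} \right)}} = \frac{1}{2212299 + \left(4 + \sqrt{\left(-32\right)^{2} + 39^{2}}\right)} = \frac{1}{2212299 + \left(4 + \sqrt{1024 + 1521}\right)} = \frac{1}{2212299 + \left(4 + \sqrt{2545}\right)} = \frac{1}{2212303 + \sqrt{2545}}$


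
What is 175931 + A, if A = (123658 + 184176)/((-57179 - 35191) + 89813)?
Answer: 449547733/2557 ≈ 1.7581e+5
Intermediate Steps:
A = -307834/2557 (A = 307834/(-92370 + 89813) = 307834/(-2557) = 307834*(-1/2557) = -307834/2557 ≈ -120.39)
175931 + A = 175931 - 307834/2557 = 449547733/2557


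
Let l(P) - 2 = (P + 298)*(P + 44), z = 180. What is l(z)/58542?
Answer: 4867/2661 ≈ 1.8290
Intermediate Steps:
l(P) = 2 + (44 + P)*(298 + P) (l(P) = 2 + (P + 298)*(P + 44) = 2 + (298 + P)*(44 + P) = 2 + (44 + P)*(298 + P))
l(z)/58542 = (13114 + 180**2 + 342*180)/58542 = (13114 + 32400 + 61560)*(1/58542) = 107074*(1/58542) = 4867/2661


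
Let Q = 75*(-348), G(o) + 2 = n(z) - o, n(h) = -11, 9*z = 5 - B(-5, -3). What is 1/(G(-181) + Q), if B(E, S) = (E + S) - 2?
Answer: -1/25932 ≈ -3.8562e-5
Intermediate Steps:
B(E, S) = -2 + E + S
z = 5/3 (z = (5 - (-2 - 5 - 3))/9 = (5 - 1*(-10))/9 = (5 + 10)/9 = (1/9)*15 = 5/3 ≈ 1.6667)
G(o) = -13 - o (G(o) = -2 + (-11 - o) = -13 - o)
Q = -26100
1/(G(-181) + Q) = 1/((-13 - 1*(-181)) - 26100) = 1/((-13 + 181) - 26100) = 1/(168 - 26100) = 1/(-25932) = -1/25932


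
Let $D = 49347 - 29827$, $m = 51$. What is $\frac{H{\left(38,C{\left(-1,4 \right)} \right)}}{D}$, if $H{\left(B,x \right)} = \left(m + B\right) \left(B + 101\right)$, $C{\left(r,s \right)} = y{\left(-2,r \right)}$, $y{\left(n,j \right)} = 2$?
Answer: $\frac{12371}{19520} \approx 0.63376$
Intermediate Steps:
$C{\left(r,s \right)} = 2$
$H{\left(B,x \right)} = \left(51 + B\right) \left(101 + B\right)$ ($H{\left(B,x \right)} = \left(51 + B\right) \left(B + 101\right) = \left(51 + B\right) \left(101 + B\right)$)
$D = 19520$ ($D = 49347 - 29827 = 19520$)
$\frac{H{\left(38,C{\left(-1,4 \right)} \right)}}{D} = \frac{5151 + 38^{2} + 152 \cdot 38}{19520} = \left(5151 + 1444 + 5776\right) \frac{1}{19520} = 12371 \cdot \frac{1}{19520} = \frac{12371}{19520}$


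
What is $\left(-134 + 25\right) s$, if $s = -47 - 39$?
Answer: $9374$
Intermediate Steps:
$s = -86$
$\left(-134 + 25\right) s = \left(-134 + 25\right) \left(-86\right) = \left(-109\right) \left(-86\right) = 9374$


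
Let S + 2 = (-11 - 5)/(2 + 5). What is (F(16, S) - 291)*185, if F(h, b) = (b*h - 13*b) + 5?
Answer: -387020/7 ≈ -55289.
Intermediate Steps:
S = -30/7 (S = -2 + (-11 - 5)/(2 + 5) = -2 - 16/7 = -30/7 ≈ -4.2857)
F(h, b) = 5 - 13*b + b*h (F(h, b) = (-13*b + b*h) + 5 = 5 - 13*b + b*h)
(F(16, S) - 291)*185 = ((5 - 13*(-30/7) - 30/7*16) - 291)*185 = ((5 + 390/7 - 480/7) - 291)*185 = (-55/7 - 291)*185 = -2092/7*185 = -387020/7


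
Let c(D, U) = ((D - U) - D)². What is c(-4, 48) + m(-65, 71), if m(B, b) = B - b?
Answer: 2168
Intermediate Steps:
c(D, U) = U² (c(D, U) = (-U)² = U²)
c(-4, 48) + m(-65, 71) = 48² + (-65 - 1*71) = 2304 + (-65 - 71) = 2304 - 136 = 2168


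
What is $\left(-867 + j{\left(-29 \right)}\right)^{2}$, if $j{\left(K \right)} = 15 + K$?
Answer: $776161$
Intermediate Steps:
$\left(-867 + j{\left(-29 \right)}\right)^{2} = \left(-867 + \left(15 - 29\right)\right)^{2} = \left(-867 - 14\right)^{2} = \left(-881\right)^{2} = 776161$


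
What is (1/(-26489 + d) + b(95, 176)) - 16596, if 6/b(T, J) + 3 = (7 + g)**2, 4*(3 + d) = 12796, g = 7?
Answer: -74607991639/4495549 ≈ -16596.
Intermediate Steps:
d = 3196 (d = -3 + (1/4)*12796 = -3 + 3199 = 3196)
b(T, J) = 6/193 (b(T, J) = 6/(-3 + (7 + 7)**2) = 6/(-3 + 14**2) = 6/(-3 + 196) = 6/193)
(1/(-26489 + d) + b(95, 176)) - 16596 = (1/(-26489 + 3196) + 6/193) - 16596 = (1/(-23293) + 6/193) - 16596 = (-1/23293 + 6/193) - 16596 = 139565/4495549 - 16596 = -74607991639/4495549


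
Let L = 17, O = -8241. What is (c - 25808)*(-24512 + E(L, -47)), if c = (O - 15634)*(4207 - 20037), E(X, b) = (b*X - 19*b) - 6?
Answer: -9230206755408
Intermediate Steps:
E(X, b) = -6 - 19*b + X*b (E(X, b) = (X*b - 19*b) - 6 = (-19*b + X*b) - 6 = -6 - 19*b + X*b)
c = 377941250 (c = (-8241 - 15634)*(4207 - 20037) = -23875*(-15830) = 377941250)
(c - 25808)*(-24512 + E(L, -47)) = (377941250 - 25808)*(-24512 + (-6 - 19*(-47) + 17*(-47))) = 377915442*(-24512 + (-6 + 893 - 799)) = 377915442*(-24512 + 88) = 377915442*(-24424) = -9230206755408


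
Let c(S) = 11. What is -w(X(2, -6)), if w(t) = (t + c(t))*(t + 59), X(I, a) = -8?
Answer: -153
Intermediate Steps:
w(t) = (11 + t)*(59 + t) (w(t) = (t + 11)*(t + 59) = (11 + t)*(59 + t))
-w(X(2, -6)) = -(649 + (-8)**2 + 70*(-8)) = -(649 + 64 - 560) = -1*153 = -153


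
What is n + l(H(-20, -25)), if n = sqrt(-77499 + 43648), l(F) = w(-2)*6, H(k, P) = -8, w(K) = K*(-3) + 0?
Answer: 36 + I*sqrt(33851) ≈ 36.0 + 183.99*I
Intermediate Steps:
w(K) = -3*K (w(K) = -3*K + 0 = -3*K)
l(F) = 36 (l(F) = -3*(-2)*6 = 6*6 = 36)
n = I*sqrt(33851) (n = sqrt(-33851) = I*sqrt(33851) ≈ 183.99*I)
n + l(H(-20, -25)) = I*sqrt(33851) + 36 = 36 + I*sqrt(33851)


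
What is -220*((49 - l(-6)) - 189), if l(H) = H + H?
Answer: 28160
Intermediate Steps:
l(H) = 2*H
-220*((49 - l(-6)) - 189) = -220*((49 - 2*(-6)) - 189) = -220*((49 - 1*(-12)) - 189) = -220*((49 + 12) - 189) = -220*(61 - 189) = -220*(-128) = 28160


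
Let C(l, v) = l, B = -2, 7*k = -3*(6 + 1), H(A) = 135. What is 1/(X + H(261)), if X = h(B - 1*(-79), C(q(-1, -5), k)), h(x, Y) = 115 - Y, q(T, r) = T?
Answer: 1/251 ≈ 0.0039841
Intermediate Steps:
k = -3 (k = (-3*(6 + 1))/7 = (-3*7)/7 = (⅐)*(-21) = -3)
X = 116 (X = 115 - 1*(-1) = 115 + 1 = 116)
1/(X + H(261)) = 1/(116 + 135) = 1/251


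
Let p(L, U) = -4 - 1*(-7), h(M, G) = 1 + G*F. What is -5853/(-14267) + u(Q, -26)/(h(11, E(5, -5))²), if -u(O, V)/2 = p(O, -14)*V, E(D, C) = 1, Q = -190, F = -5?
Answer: 579825/57068 ≈ 10.160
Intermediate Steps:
h(M, G) = 1 - 5*G (h(M, G) = 1 + G*(-5) = 1 - 5*G)
p(L, U) = 3 (p(L, U) = -4 + 7 = 3)
u(O, V) = -6*V
-5853/(-14267) + u(Q, -26)/(h(11, E(5, -5))²) = -5853/(-14267) + (-6*(-26))/((1 - 5*1)²) = -5853*(-1/14267) + 156/((1 - 5)²) = 5853/14267 + 156/((-4)²) = 5853/14267 + 156/16 = 5853/14267 + 156*(1/16) = 5853/14267 + 39/4 = 579825/57068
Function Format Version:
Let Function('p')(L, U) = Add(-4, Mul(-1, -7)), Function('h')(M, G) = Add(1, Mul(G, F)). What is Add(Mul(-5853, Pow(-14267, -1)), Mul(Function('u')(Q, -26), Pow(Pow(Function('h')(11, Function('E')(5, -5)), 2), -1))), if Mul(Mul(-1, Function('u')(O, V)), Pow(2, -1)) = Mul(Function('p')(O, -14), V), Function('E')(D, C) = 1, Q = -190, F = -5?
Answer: Rational(579825, 57068) ≈ 10.160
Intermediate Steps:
Function('h')(M, G) = Add(1, Mul(-5, G)) (Function('h')(M, G) = Add(1, Mul(G, -5)) = Add(1, Mul(-5, G)))
Function('p')(L, U) = 3 (Function('p')(L, U) = Add(-4, 7) = 3)
Function('u')(O, V) = Mul(-6, V) (Function('u')(O, V) = Mul(-2, Mul(3, V)) = Mul(-6, V))
Add(Mul(-5853, Pow(-14267, -1)), Mul(Function('u')(Q, -26), Pow(Pow(Function('h')(11, Function('E')(5, -5)), 2), -1))) = Add(Mul(-5853, Pow(-14267, -1)), Mul(Mul(-6, -26), Pow(Pow(Add(1, Mul(-5, 1)), 2), -1))) = Add(Mul(-5853, Rational(-1, 14267)), Mul(156, Pow(Pow(Add(1, -5), 2), -1))) = Add(Rational(5853, 14267), Mul(156, Pow(Pow(-4, 2), -1))) = Add(Rational(5853, 14267), Mul(156, Pow(16, -1))) = Add(Rational(5853, 14267), Mul(156, Rational(1, 16))) = Add(Rational(5853, 14267), Rational(39, 4)) = Rational(579825, 57068)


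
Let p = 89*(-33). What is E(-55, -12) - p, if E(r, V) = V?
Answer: 2925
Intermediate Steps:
p = -2937
E(-55, -12) - p = -12 - 1*(-2937) = -12 + 2937 = 2925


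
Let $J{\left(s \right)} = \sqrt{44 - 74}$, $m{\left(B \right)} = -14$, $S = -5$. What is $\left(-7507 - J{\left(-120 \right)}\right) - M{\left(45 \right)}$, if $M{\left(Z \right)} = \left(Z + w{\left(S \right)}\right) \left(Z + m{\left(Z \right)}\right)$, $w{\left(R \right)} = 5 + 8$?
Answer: $-9305 - i \sqrt{30} \approx -9305.0 - 5.4772 i$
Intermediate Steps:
$w{\left(R \right)} = 13$
$J{\left(s \right)} = i \sqrt{30}$ ($J{\left(s \right)} = \sqrt{-30} = i \sqrt{30}$)
$M{\left(Z \right)} = \left(-14 + Z\right) \left(13 + Z\right)$ ($M{\left(Z \right)} = \left(Z + 13\right) \left(Z - 14\right) = \left(13 + Z\right) \left(-14 + Z\right) = \left(-14 + Z\right) \left(13 + Z\right)$)
$\left(-7507 - J{\left(-120 \right)}\right) - M{\left(45 \right)} = \left(-7507 - i \sqrt{30}\right) - \left(-182 + 45^{2} - 45\right) = \left(-7507 - i \sqrt{30}\right) - \left(-182 + 2025 - 45\right) = \left(-7507 - i \sqrt{30}\right) - 1798 = -9305 - i \sqrt{30}$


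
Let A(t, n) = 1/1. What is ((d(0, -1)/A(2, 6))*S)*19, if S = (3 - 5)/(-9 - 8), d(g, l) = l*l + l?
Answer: 0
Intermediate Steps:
d(g, l) = l + l² (d(g, l) = l² + l = l + l²)
S = 2/17 (S = -2/(-17) = -2*(-1/17) = 2/17 ≈ 0.11765)
A(t, n) = 1
((d(0, -1)/A(2, 6))*S)*19 = ((-(1 - 1)/1)*(2/17))*19 = ((-1*0*1)*(2/17))*19 = ((0*1)*(2/17))*19 = (0*(2/17))*19 = 0*19 = 0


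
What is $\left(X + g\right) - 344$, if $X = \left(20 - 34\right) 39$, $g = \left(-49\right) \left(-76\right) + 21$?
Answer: $2855$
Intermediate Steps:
$g = 3745$ ($g = 3724 + 21 = 3745$)
$X = -546$ ($X = \left(-14\right) 39 = -546$)
$\left(X + g\right) - 344 = \left(-546 + 3745\right) - 344 = 3199 - 344 = 2855$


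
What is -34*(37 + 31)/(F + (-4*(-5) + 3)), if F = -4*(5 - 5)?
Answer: -2312/23 ≈ -100.52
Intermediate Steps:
F = 0 (F = -4*0 = 0)
-34*(37 + 31)/(F + (-4*(-5) + 3)) = -34*(37 + 31)/(0 + (-4*(-5) + 3)) = -2312/(0 + (20 + 3)) = -2312/(0 + 23) = -2312/23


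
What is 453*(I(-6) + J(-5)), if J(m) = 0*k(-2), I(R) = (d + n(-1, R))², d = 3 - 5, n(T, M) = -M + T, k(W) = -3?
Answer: 4077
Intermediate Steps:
n(T, M) = T - M
d = -2
I(R) = (-3 - R)² (I(R) = (-2 + (-1 - R))² = (-3 - R)²)
J(m) = 0 (J(m) = 0*(-3) = 0)
453*(I(-6) + J(-5)) = 453*((3 - 6)² + 0) = 453*((-3)² + 0) = 453*(9 + 0) = 453*9 = 4077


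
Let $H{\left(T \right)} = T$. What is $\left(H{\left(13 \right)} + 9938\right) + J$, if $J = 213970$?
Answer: $223921$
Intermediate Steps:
$\left(H{\left(13 \right)} + 9938\right) + J = \left(13 + 9938\right) + 213970 = 9951 + 213970 = 223921$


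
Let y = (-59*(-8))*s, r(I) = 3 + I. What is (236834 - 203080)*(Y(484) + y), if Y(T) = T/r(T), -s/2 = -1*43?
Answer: 667275670152/487 ≈ 1.3702e+9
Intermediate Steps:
s = 86 (s = -(-2)*43 = -2*(-43) = 86)
y = 40592 (y = -59*(-8)*86 = 472*86 = 40592)
Y(T) = T/(3 + T)
(236834 - 203080)*(Y(484) + y) = (236834 - 203080)*(484/(3 + 484) + 40592) = 33754*(484/487 + 40592) = 33754*(19768788/487) = 667275670152/487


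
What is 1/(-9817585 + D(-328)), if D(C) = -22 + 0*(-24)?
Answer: -1/9817607 ≈ -1.0186e-7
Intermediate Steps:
D(C) = -22 (D(C) = -22 + 0 = -22)
1/(-9817585 + D(-328)) = 1/(-9817585 - 22) = 1/(-9817607) = -1/9817607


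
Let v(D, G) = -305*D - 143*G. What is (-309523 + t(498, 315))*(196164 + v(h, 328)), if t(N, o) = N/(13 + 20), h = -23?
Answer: -532051833425/11 ≈ -4.8368e+10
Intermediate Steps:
t(N, o) = N/33
(-309523 + t(498, 315))*(196164 + v(h, 328)) = (-309523 + (1/33)*498)*(196164 + (-305*(-23) - 143*328)) = (-309523 + 166/11)*(196164 + (7015 - 46904)) = -3404587*(196164 - 39889)/11 = -3404587/11*156275 = -532051833425/11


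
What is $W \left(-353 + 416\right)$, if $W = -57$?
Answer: $-3591$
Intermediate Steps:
$W \left(-353 + 416\right) = - 57 \left(-353 + 416\right) = \left(-57\right) 63 = -3591$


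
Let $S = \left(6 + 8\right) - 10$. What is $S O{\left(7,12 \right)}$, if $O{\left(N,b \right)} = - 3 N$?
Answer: $-84$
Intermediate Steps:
$S = 4$ ($S = 14 - 10 = 4$)
$S O{\left(7,12 \right)} = 4 \left(\left(-3\right) 7\right) = 4 \left(-21\right) = -84$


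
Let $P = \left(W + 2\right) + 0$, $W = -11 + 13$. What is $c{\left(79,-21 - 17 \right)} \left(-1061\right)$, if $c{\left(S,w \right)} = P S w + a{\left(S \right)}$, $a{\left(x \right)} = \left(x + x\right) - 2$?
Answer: $12574972$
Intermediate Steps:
$W = 2$
$a{\left(x \right)} = -2 + 2 x$ ($a{\left(x \right)} = 2 x - 2 = -2 + 2 x$)
$P = 4$ ($P = \left(2 + 2\right) + 0 = 4 + 0 = 4$)
$c{\left(S,w \right)} = -2 + 2 S + 4 S w$ ($c{\left(S,w \right)} = 4 S w + \left(-2 + 2 S\right) = -2 + 2 S + 4 S w$)
$c{\left(79,-21 - 17 \right)} \left(-1061\right) = \left(-2 + 2 \cdot 79 + 4 \cdot 79 \left(-21 - 17\right)\right) \left(-1061\right) = \left(-2 + 158 + 4 \cdot 79 \left(-38\right)\right) \left(-1061\right) = \left(-2 + 158 - 12008\right) \left(-1061\right) = \left(-11852\right) \left(-1061\right) = 12574972$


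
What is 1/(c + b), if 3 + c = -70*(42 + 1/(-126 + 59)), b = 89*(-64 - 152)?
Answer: -67/1485119 ≈ -4.5114e-5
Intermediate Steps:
b = -19224 (b = 89*(-216) = -19224)
c = -197111/67 (c = -3 - 70*(42 + 1/(-126 + 59)) = -3 - 70*(42 + 1/(-67)) = -3 - 70*(42 - 1/67) = -3 - 70*2813/67 = -3 - 196910/67 = -197111/67 ≈ -2942.0)
1/(c + b) = 1/(-197111/67 - 19224) = 1/(-1485119/67) = -67/1485119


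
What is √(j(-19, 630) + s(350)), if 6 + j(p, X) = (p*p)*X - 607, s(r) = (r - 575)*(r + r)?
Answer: √69317 ≈ 263.28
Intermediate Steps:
s(r) = 2*r*(-575 + r) (s(r) = (-575 + r)*(2*r) = 2*r*(-575 + r))
j(p, X) = -613 + X*p² (j(p, X) = -6 + ((p*p)*X - 607) = -6 + (p²*X - 607) = -6 + (X*p² - 607) = -6 + (-607 + X*p²) = -613 + X*p²)
√(j(-19, 630) + s(350)) = √((-613 + 630*(-19)²) + 2*350*(-575 + 350)) = √((-613 + 630*361) + 2*350*(-225)) = √((-613 + 227430) - 157500) = √(226817 - 157500) = √69317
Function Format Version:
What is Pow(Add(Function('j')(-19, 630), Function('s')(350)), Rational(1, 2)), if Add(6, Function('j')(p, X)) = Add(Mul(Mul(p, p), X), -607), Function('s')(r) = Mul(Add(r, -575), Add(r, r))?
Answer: Pow(69317, Rational(1, 2)) ≈ 263.28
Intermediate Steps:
Function('s')(r) = Mul(2, r, Add(-575, r)) (Function('s')(r) = Mul(Add(-575, r), Mul(2, r)) = Mul(2, r, Add(-575, r)))
Function('j')(p, X) = Add(-613, Mul(X, Pow(p, 2))) (Function('j')(p, X) = Add(-6, Add(Mul(Mul(p, p), X), -607)) = Add(-6, Add(Mul(Pow(p, 2), X), -607)) = Add(-6, Add(Mul(X, Pow(p, 2)), -607)) = Add(-6, Add(-607, Mul(X, Pow(p, 2)))) = Add(-613, Mul(X, Pow(p, 2))))
Pow(Add(Function('j')(-19, 630), Function('s')(350)), Rational(1, 2)) = Pow(Add(Add(-613, Mul(630, Pow(-19, 2))), Mul(2, 350, Add(-575, 350))), Rational(1, 2)) = Pow(Add(Add(-613, Mul(630, 361)), Mul(2, 350, -225)), Rational(1, 2)) = Pow(Add(Add(-613, 227430), -157500), Rational(1, 2)) = Pow(Add(226817, -157500), Rational(1, 2)) = Pow(69317, Rational(1, 2))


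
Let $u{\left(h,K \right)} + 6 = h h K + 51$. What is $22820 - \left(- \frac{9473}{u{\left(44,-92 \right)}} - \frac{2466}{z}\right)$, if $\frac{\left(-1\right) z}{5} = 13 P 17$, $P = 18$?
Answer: $\frac{4490120415856}{196764035} \approx 22820.0$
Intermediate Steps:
$z = -19890$ ($z = - 5 \cdot 13 \cdot 18 \cdot 17 = - 5 \cdot 234 \cdot 17 = \left(-5\right) 3978 = -19890$)
$u{\left(h,K \right)} = 45 + K h^{2}$ ($u{\left(h,K \right)} = -6 + \left(h h K + 51\right) = -6 + \left(h^{2} K + 51\right) = -6 + \left(K h^{2} + 51\right) = -6 + \left(51 + K h^{2}\right) = 45 + K h^{2}$)
$22820 - \left(- \frac{9473}{u{\left(44,-92 \right)}} - \frac{2466}{z}\right) = 22820 - \left(- \frac{9473}{45 - 92 \cdot 44^{2}} - \frac{2466}{-19890}\right) = 22820 - \left(- \frac{9473}{45 - 178112} - - \frac{137}{1105}\right) = 22820 - \left(- \frac{9473}{45 - 178112} + \frac{137}{1105}\right) = 22820 - \left(- \frac{9473}{-178067} + \frac{137}{1105}\right) = 22820 - \left(\left(-9473\right) \left(- \frac{1}{178067}\right) + \frac{137}{1105}\right) = 22820 - \left(\frac{9473}{178067} + \frac{137}{1105}\right) = 22820 - \frac{34862844}{196764035} = \frac{4490120415856}{196764035}$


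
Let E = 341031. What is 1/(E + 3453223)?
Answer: 1/3794254 ≈ 2.6356e-7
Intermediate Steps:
1/(E + 3453223) = 1/(341031 + 3453223) = 1/3794254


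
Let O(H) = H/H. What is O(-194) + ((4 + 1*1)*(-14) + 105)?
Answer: 36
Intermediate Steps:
O(H) = 1
O(-194) + ((4 + 1*1)*(-14) + 105) = 1 + ((4 + 1*1)*(-14) + 105) = 1 + ((4 + 1)*(-14) + 105) = 1 + (5*(-14) + 105) = 1 + (-70 + 105) = 1 + 35 = 36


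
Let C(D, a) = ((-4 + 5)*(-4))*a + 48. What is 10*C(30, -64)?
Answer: 3040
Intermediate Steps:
C(D, a) = 48 - 4*a (C(D, a) = (1*(-4))*a + 48 = -4*a + 48 = 48 - 4*a)
10*C(30, -64) = 10*(48 - 4*(-64)) = 10*(48 + 256) = 10*304 = 3040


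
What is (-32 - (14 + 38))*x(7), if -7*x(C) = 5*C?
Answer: 420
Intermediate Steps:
x(C) = -5*C/7
(-32 - (14 + 38))*x(7) = (-32 - (14 + 38))*(-5/7*7) = (-32 - 1*52)*(-5) = (-32 - 52)*(-5) = -84*(-5) = 420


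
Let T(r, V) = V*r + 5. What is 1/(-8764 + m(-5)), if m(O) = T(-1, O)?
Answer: -1/8754 ≈ -0.00011423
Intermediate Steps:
T(r, V) = 5 + V*r
m(O) = 5 - O (m(O) = 5 + O*(-1) = 5 - O)
1/(-8764 + m(-5)) = 1/(-8764 + (5 - 1*(-5))) = 1/(-8764 + (5 + 5)) = 1/(-8764 + 10) = 1/(-8754) = -1/8754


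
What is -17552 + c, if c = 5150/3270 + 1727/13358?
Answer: -76660850333/4368066 ≈ -17550.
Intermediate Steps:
c = 7444099/4368066 (c = 5150*(1/3270) + 1727*(1/13358) = 515/327 + 1727/13358 = 7444099/4368066 ≈ 1.7042)
-17552 + c = -17552 + 7444099/4368066 = -76660850333/4368066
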